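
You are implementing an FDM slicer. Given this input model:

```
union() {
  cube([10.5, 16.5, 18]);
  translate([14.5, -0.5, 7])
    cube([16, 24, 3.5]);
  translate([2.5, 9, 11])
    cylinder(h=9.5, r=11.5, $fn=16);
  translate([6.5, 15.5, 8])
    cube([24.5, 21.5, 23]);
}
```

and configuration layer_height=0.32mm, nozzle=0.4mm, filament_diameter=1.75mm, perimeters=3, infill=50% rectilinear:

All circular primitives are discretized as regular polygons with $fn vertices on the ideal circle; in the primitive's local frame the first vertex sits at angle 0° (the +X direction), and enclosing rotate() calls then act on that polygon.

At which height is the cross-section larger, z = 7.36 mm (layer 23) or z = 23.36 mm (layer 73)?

layer 23 (z = 7.36 mm)

Layer 23 (z = 7.36): the cube (footprint 10.5×16.5) is included at this height (area 173.25 mm²); the 16×24 cube at (14.5, -0.5) contributes its full rectangle (area 384.00 mm²); the cylinder at (2.5, 9) does not reach this height (z outside [11, 20.5]); the cube at (6.5, 15.5) is absent (z outside [8, 31]); Taking the union: the 2 present regions are separate (no shared area or edge), so areas and boundary lengths simply add and each stays a separate island — area = 557.25 mm². So its area = 557.25 mm². Layer 73 (z = 23.36): the cube is absent (z outside [0, 18]); the cube at (14.5, -0.5) is absent (z outside [7, 10.5]); the cylinder at (2.5, 9) does not reach this height (z outside [11, 20.5]); the cube at (6.5, 15.5) (footprint 24.5×21.5) is included at this height (area 526.75 mm²); Combining (union): only the 24.5×21.5 cube at (6.5, 15.5) is present, so the union is just that shape — area = 526.75 mm². So its area = 526.75 mm². Layer 23 is larger (557.25 vs 526.75 mm²).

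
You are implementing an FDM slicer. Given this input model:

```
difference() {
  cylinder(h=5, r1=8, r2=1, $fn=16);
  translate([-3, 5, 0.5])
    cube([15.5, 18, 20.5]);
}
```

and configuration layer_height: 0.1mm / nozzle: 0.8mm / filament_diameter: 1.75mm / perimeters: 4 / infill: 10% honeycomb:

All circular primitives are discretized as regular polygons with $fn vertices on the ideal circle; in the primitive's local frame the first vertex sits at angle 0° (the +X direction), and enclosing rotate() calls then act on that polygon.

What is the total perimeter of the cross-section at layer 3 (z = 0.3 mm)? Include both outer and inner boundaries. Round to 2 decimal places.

47.32 mm

At z = 0.3 mm: the cone (r1=8→r2=1) has section circumradius 7.580 here — a regular 16-gon (perimeter = 2·16·7.580·sin(180°/16) = 47.32 mm); the cube at (-3, 5) is not intersected at this z (z outside [0.5, 21]); After the difference (first − rest): none of the subtracted shapes is present at this height, so the cone is unchanged — boundary = 47.32 mm. Overall, the cross-section is a single solid region. Total boundary length (outer) = 47.32 mm.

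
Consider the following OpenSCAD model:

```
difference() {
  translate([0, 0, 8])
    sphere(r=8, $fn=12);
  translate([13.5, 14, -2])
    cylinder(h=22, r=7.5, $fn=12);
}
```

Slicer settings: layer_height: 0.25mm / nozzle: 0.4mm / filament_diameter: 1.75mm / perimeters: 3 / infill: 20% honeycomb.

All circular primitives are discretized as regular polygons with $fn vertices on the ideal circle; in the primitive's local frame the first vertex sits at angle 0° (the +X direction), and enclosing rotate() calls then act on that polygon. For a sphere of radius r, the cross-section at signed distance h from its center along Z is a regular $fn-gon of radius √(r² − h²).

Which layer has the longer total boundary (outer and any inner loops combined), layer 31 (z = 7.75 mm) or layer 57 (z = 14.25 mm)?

layer 31 (z = 7.75 mm)

Layer 31 (z = 7.75): the r=8 sphere contributes a regular 12-gon of circumradius √(8²−0.25²) = 7.996 (perimeter = 2·12·7.996·sin(180°/12) = 49.67 mm); the r=7.5 cylinder at (13.5, 14) contributes a regular 12-gon of circumradius 7.5 (perimeter = 2·12·7.500·sin(180°/12) = 46.59 mm); After the difference (first − rest): starting from the r=8 sphere, the r=7.5 cylinder at (13.5, 14) misses the remaining region (no effect) — boundary = 49.67 mm. So its perimeter = 49.67 mm. Layer 57 (z = 14.25): the r=8 sphere contributes a regular 12-gon of circumradius √(8²−6.25²) = 4.994 (perimeter = 2·12·4.994·sin(180°/12) = 31.02 mm); the cylinder at (13.5, 14): section is a regular 12-gon, circumradius r=7.5 (perimeter = 2·12·7.500·sin(180°/12) = 46.59 mm); Subtracting the remaining from the first: starting from the r=8 sphere, the r=7.5 cylinder at (13.5, 14) misses the remaining region (no effect) — boundary = 31.02 mm. So its perimeter = 31.02 mm. Layer 31 is larger (49.67 vs 31.02 mm).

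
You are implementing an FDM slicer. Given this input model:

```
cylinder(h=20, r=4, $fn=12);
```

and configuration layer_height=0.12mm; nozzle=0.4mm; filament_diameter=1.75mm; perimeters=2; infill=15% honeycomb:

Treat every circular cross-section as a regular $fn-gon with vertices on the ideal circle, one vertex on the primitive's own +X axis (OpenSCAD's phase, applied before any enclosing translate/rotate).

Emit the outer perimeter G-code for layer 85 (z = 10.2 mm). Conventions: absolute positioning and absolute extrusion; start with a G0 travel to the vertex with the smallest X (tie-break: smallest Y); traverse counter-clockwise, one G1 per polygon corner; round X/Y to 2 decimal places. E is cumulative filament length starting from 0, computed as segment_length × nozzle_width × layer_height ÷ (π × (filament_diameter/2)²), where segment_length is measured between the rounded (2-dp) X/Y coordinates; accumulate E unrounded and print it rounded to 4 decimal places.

G0 X-4.00 Y0.00 Z10.20
G1 X-3.46 Y-2.00 E0.0413
G1 X-2.00 Y-3.46 E0.0825
G1 X0.00 Y-4.00 E0.1239
G1 X2.00 Y-3.46 E0.1652
G1 X3.46 Y-2.00 E0.2064
G1 X4.00 Y0.00 E0.2478
G1 X3.46 Y2.00 E0.2891
G1 X2.00 Y3.46 E0.3303
G1 X0.00 Y4.00 E0.3717
G1 X-2.00 Y3.46 E0.4130
G1 X-3.46 Y2.00 E0.4542
G1 X-4.00 Y0.00 E0.4955

At z = 10.2 mm: the cylinder: section is a regular 12-gon, circumradius r=4. The outline is a single polygon with 12 vertices. Extrusion per mm of travel: 0.4 × 0.12 / (π × 0.875²) = 0.019956. Accumulating E over each segment gives final E = 0.4955.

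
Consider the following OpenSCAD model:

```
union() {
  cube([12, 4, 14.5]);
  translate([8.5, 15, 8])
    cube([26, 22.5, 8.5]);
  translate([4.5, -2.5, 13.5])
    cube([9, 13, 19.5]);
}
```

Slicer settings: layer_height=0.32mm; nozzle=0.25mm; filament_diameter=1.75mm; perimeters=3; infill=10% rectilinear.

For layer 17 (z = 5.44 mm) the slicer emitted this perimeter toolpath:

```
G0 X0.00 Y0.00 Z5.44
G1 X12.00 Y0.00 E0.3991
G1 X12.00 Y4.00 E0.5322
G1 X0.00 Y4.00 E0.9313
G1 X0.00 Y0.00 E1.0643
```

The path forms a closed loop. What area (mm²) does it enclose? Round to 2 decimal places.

48.00 mm²

Apply the shoelace formula to the sequence of (X, Y) vertices; enclosed area = 48.00 mm².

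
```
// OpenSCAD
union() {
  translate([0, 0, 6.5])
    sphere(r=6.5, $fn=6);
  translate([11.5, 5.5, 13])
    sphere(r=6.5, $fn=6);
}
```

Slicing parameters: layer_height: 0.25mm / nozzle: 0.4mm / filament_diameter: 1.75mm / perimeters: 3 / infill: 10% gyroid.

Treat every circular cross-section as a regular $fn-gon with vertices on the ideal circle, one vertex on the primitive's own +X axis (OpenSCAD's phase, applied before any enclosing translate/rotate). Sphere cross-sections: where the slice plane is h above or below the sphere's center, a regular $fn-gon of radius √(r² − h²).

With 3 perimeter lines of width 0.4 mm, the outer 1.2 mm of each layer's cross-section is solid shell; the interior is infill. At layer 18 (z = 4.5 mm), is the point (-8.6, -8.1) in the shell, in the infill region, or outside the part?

outside

At z = 4.5 mm: the r=6.5 sphere contributes a regular 6-gon of circumradius √(6.5²−2²) = 6.185; the sphere at (11.5, 5.5) does not reach this height (|z−center|=8.500 > r=6.5); Combining (union): only the r=6.5 sphere is present, so the union is just that shape — 1 connected region. Overall, the cross-section is a single solid region. The nearest boundary edge runs (-6.18, 0.00)→(-3.09, -5.36); distance from the point to it = 6.14 mm. The point is not inside any of the regions above, so it lies outside the cross-section (6.14 mm from the nearest boundary).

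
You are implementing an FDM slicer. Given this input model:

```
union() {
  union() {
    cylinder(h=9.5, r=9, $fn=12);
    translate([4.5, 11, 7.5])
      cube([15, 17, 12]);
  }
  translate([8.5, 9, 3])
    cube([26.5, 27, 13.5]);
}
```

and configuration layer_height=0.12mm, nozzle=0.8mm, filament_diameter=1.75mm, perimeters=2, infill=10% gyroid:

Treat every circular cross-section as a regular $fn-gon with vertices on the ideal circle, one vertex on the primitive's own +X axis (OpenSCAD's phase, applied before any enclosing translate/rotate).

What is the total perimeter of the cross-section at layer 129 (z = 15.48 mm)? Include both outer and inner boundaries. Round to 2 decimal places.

115.00 mm

At z = 15.48 mm: the cylinder is absent (z outside [0, 9.5]); the 15×17 cube at (4.5, 11) contributes its full rectangle (perimeter 64.00 mm); Merging all regions: only the 15×17 cube at (4.5, 11) is present, so the union is just that shape — boundary = 64.00 mm; the cube at (8.5, 9) is present — its section is the full 26.5×27 rectangle (perimeter 107.00 mm); Combining (union): the regions partially overlap (shared area 187.00 mm²), so the edge portions inside another operand are dropped and the merged outline is re-measured after clipping — boundary = 115.00 mm. Overall, the cross-section is a single solid region. Total boundary length (outer) = 115.00 mm.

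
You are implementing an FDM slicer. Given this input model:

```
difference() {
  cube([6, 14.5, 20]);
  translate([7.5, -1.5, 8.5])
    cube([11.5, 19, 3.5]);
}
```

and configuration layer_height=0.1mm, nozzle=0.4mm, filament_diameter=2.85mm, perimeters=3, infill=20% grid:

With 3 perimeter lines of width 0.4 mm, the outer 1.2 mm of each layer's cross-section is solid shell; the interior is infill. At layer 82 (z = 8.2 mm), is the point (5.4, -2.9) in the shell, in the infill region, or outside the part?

At z = 8.2 mm: the cube is present — its section is the full 6×14.5 rectangle; the cube at (7.5, -1.5) does not reach this height (z outside [8.5, 12]); After the difference (first − rest): none of the subtracted shapes is present at this height, so the 6×14.5 cube is unchanged — 1 connected region. Overall, the cross-section is a single solid region. The nearest boundary edge runs (0.00, 0.00)→(6.00, 0.00); distance from the point to it = 2.90 mm. The point is not inside any of the regions above, so it lies outside the cross-section (2.90 mm from the nearest boundary).

outside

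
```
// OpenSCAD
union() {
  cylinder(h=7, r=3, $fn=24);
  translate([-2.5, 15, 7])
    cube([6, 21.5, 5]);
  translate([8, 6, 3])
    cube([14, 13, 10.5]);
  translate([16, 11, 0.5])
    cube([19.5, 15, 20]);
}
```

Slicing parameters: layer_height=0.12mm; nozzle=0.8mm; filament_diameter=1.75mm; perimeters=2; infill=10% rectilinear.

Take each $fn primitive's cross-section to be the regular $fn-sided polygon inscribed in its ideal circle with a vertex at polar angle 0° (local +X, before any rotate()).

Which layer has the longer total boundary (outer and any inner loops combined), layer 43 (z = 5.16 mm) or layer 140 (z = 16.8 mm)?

layer 43 (z = 5.16 mm)

Layer 43 (z = 5.16): the cylinder: section is a regular 24-gon, circumradius r=3 (perimeter = 2·24·3.000·sin(180°/24) = 18.80 mm); the cube at (-2.5, 15) is absent (z outside [7, 12]); the cube at (8, 6) (footprint 14×13) is included at this height (perimeter 54.00 mm); the cube at (16, 11) (footprint 19.5×15) is included at this height (perimeter 69.00 mm); Merging all regions: the regions partially overlap (shared area 48.00 mm²), so the edge portions inside another operand are dropped and the merged outline is re-measured after clipping — boundary = 113.80 mm. So its perimeter = 113.80 mm. Layer 140 (z = 16.8): the cylinder is not intersected at this z (z outside [0, 7]); the cube at (-2.5, 15) is absent (z outside [7, 12]); the cube at (8, 6) is not intersected at this z (z outside [3, 13.5]); the 19.5×15 cube at (16, 11) contributes its full rectangle (perimeter 69.00 mm); Combining (union): only the 19.5×15 cube at (16, 11) is present, so the union is just that shape — boundary = 69.00 mm. So its perimeter = 69.00 mm. Layer 43 is larger (113.80 vs 69.00 mm).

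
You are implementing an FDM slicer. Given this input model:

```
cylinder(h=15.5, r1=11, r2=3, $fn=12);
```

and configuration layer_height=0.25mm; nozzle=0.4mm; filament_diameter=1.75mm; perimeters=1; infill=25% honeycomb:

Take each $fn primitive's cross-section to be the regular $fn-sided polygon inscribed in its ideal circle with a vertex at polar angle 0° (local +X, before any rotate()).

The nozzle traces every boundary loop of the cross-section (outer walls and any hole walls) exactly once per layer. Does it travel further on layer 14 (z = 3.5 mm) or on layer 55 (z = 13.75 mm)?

Layer 14 (z = 3.5): the cone (r1=11→r2=3) has section circumradius 9.194 here — a regular 12-gon (perimeter = 2·12·9.194·sin(180°/12) = 57.11 mm). So its perimeter = 57.11 mm. Layer 55 (z = 13.75): the cone: at t=0.887 of its height the radius interpolates to r₁+(r₂−r₁)t = 3.903, giving a regular 12-gon of that circumradius (perimeter = 2·12·3.903·sin(180°/12) = 24.25 mm). So its perimeter = 24.25 mm. Layer 14 is larger (57.11 vs 24.25 mm).

layer 14 (z = 3.5 mm)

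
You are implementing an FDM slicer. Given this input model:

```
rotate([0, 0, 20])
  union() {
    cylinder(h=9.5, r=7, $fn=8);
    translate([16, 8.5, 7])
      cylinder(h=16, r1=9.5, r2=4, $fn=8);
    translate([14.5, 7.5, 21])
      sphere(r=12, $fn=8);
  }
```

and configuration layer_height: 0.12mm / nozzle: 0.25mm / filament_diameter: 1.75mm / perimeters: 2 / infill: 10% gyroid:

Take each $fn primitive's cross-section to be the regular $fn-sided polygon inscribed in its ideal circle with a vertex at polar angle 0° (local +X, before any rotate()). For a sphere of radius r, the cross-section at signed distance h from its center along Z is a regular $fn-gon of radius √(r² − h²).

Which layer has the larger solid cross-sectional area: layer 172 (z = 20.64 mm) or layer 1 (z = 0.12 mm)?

layer 172 (z = 20.64 mm)

Layer 172 (z = 20.64): the cylinder is absent (z outside [0, 9.5]); the cone at (16, 8.5): at t=0.853 of its height the radius interpolates to r₁+(r₂−r₁)t = 4.811, giving a regular 8-gon of that circumradius (area = (8/2)·4.811²·sin(360°/8) = 65.47 mm²); the sphere at (14.5, 7.5): section is a regular 8-gon, circumradius = √(r²−h²) = √(12²−0.36²) = 11.995 (area = (8/2)·11.995²·sin(360°/8) = 406.93 mm²); Merging all regions: the cone at (16, 8.5) lies entirely inside the r=12 sphere at (14.5, 7.5), so the union is just the r=12 sphere at (14.5, 7.5) — area = 406.93 mm²; (rotated 20° about Z; rotation is an isometry so areas/perimeters/island counts are preserved). So its area = 406.93 mm². Layer 1 (z = 0.12): the r=7 cylinder contributes a regular 8-gon of circumradius 7 (area = (8/2)·7.000²·sin(360°/8) = 138.59 mm²); the cone at (16, 8.5) is absent (z outside [7, 23]); the sphere at (14.5, 7.5) does not reach this height (|z−center|=20.880 > r=12); Merging all regions: only the r=7 cylinder is present, so the union is just that shape — area = 138.59 mm²; (whole slice rotated 20° about Z — lengths, areas and connectivity unchanged). So its area = 138.59 mm². Layer 172 is larger (406.93 vs 138.59 mm²).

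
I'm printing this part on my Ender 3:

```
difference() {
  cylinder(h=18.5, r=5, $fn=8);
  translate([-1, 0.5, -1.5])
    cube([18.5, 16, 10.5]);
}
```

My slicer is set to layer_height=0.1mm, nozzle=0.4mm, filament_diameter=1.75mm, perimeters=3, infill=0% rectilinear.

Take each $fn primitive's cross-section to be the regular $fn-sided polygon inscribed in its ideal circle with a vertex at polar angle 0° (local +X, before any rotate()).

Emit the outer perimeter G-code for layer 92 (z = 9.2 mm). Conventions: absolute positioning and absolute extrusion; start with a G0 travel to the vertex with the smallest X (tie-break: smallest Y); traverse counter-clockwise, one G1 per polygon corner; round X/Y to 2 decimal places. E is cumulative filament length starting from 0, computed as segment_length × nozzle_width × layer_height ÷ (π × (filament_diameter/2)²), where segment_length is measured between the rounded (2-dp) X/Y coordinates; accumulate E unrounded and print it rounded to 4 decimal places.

G0 X-5.00 Y0.00 Z9.20
G1 X-3.54 Y-3.54 E0.0637
G1 X0.00 Y-5.00 E0.1274
G1 X3.54 Y-3.54 E0.1910
G1 X5.00 Y0.00 E0.2547
G1 X3.54 Y3.54 E0.3184
G1 X0.00 Y5.00 E0.3821
G1 X-3.54 Y3.54 E0.4458
G1 X-5.00 Y0.00 E0.5094

At z = 9.2 mm: the r=5 cylinder gives a regular 8-gon of circumradius 5 (constant along its height); the cube at (-1, 0.5) does not reach this height (z outside [-1.5, 9]); Subtracting the remaining from the first: none of the subtracted shapes is present at this height, so the r=5 cylinder is unchanged — 1 connected region. The outline is a single polygon with 8 vertices. Extrusion per mm of travel: 0.4 × 0.1 / (π × 0.875²) = 0.016630. Accumulating E over each segment gives final E = 0.5094.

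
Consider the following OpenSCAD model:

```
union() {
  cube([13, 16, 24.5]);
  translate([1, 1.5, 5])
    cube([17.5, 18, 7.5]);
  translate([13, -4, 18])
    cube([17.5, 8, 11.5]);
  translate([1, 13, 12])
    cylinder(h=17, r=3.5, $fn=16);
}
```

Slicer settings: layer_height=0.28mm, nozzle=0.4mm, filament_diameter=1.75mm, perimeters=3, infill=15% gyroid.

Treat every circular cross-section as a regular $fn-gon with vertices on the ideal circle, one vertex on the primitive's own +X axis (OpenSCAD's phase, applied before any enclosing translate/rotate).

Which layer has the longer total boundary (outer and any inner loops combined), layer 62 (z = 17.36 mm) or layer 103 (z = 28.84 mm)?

Layer 62 (z = 17.36): the cube is present — its section is the full 13×16 rectangle (perimeter 58.00 mm); the cube at (1, 1.5) is not intersected at this z (z outside [5, 12.5]); the cube at (13, -4) is absent (z outside [18, 29.5]); the r=3.5 cylinder at (1, 13) gives a regular 16-gon of circumradius 3.5 (constant along its height) (perimeter = 2·16·3.500·sin(180°/16) = 21.85 mm); Combining (union): the regions partially overlap (shared area 24.62 mm²), so the edge portions inside another operand are dropped and the merged outline is re-measured after clipping — boundary = 60.70 mm. So its perimeter = 60.70 mm. Layer 103 (z = 28.84): the cube does not reach this height (z outside [0, 24.5]); the cube at (1, 1.5) is absent (z outside [5, 12.5]); the 17.5×8 cube at (13, -4) contributes its full rectangle (perimeter 51.00 mm); the r=3.5 cylinder at (1, 13) contributes a regular 16-gon of circumradius 3.5 (perimeter = 2·16·3.500·sin(180°/16) = 21.85 mm); Combining (union): the 2 present regions are separate (no shared area or edge), so areas and boundary lengths simply add and each stays a separate island — boundary = 72.85 mm. So its perimeter = 72.85 mm. Layer 103 is larger (72.85 vs 60.70 mm).

layer 103 (z = 28.84 mm)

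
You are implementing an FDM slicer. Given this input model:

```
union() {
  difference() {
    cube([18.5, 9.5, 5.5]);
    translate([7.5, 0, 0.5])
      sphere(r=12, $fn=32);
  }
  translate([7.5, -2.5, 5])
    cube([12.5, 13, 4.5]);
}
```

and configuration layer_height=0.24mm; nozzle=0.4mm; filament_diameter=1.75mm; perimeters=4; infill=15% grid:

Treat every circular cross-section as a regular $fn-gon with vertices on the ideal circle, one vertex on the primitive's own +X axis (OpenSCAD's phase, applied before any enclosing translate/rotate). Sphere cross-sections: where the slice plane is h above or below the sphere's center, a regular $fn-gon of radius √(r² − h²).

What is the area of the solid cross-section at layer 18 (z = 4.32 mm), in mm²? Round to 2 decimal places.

At z = 4.32 mm: the 18.5×9.5 cube contributes its full rectangle (area 175.75 mm²); the r=12 sphere at (7.5, 0) contributes a regular 32-gon of circumradius √(12²−3.82²) = 11.376 (area = (32/2)·11.376²·sin(360°/32) = 403.94 mm²); Subtracting the remaining from the first: starting from the 18.5×9.5 cube (175.75 mm²), the r=12 sphere at (7.5, 0) partially overlaps it — only the 163.26 mm² overlap (of its 403.94 mm²) is removed, clipping the outline — area = 12.49 mm²; the cube at (7.5, -2.5) is absent (z outside [5, 9.5]); Taking the union: only the result so far is present, so the union is just that shape — area = 12.49 mm². Overall, the cross-section has 2 separate islands. Net area = 12.49 mm².

12.49 mm²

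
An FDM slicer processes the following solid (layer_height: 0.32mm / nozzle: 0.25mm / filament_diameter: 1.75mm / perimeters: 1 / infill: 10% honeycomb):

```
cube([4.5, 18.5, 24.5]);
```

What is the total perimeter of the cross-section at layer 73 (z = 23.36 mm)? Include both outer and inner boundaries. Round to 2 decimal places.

At z = 23.36 mm: the cube (footprint 4.5×18.5) is included at this height (perimeter 46.00 mm). Overall, the cross-section is a single solid region. Total boundary length (outer) = 46.00 mm.

46.00 mm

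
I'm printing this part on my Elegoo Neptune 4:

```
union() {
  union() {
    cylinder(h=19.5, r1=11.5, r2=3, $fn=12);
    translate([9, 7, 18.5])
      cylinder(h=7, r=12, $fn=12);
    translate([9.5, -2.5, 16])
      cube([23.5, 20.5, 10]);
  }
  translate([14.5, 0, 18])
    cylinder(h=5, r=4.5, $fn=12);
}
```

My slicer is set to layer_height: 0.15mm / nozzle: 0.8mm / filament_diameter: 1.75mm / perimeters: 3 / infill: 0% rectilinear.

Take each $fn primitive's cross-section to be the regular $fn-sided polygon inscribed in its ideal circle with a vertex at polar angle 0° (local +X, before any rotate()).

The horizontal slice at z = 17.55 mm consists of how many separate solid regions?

2

At z = 17.55 mm: the cone contributes a regular 12-gon of circumradius 3.850 (interpolated between r1=11.5 and r2=3 at t=0.900); the cylinder at (9, 7) does not reach this height (z outside [18.5, 25.5]); the 23.5×20.5 cube at (9.5, -2.5) contributes its full rectangle; Merging all regions: the 2 present regions are separate (no shared area or edge), so areas and boundary lengths simply add and each stays a separate island — 2 connected regions; the cylinder at (14.5, 0) is not intersected at this z (z outside [18, 23]); Merging all regions: only the result so far is present, so the union is just that shape — 2 connected regions. The result has 2 disconnected regions.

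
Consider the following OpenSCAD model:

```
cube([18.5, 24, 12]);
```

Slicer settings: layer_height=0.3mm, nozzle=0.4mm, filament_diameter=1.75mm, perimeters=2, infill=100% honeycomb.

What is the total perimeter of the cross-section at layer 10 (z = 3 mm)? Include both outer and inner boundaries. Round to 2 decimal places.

85.00 mm

At z = 3 mm: the cube (footprint 18.5×24) is included at this height (perimeter 85.00 mm). Overall, the cross-section is a single solid region. Total boundary length (outer) = 85.00 mm.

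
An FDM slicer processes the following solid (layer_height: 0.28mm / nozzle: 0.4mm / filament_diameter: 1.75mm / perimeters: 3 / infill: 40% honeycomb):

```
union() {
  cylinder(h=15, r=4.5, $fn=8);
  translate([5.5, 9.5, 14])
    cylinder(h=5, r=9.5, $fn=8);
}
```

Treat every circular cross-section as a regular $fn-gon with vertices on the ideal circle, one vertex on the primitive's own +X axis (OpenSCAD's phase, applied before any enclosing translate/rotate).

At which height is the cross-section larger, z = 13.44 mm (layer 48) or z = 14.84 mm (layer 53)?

Layer 48 (z = 13.44): the r=4.5 cylinder contributes a regular 8-gon of circumradius 4.5 (area = (8/2)·4.500²·sin(360°/8) = 57.28 mm²); the cylinder at (5.5, 9.5) is not intersected at this z (z outside [14, 19]); Merging all regions: only the r=4.5 cylinder is present, so the union is just that shape — area = 57.28 mm². So its area = 57.28 mm². Layer 53 (z = 14.84): the r=4.5 cylinder gives a regular 8-gon of circumradius 4.5 (constant along its height) (area = (8/2)·4.500²·sin(360°/8) = 57.28 mm²); the cylinder at (5.5, 9.5): section is a regular 8-gon, circumradius r=9.5 (area = (8/2)·9.500²·sin(360°/8) = 255.27 mm²); Merging all regions: the regions partially overlap — summed areas 312.54 mm² minus the doubly-counted overlap 10.66 mm² gives 301.89 mm² — area = 301.89 mm². So its area = 301.89 mm². Layer 53 is larger (301.89 vs 57.28 mm²).

layer 53 (z = 14.84 mm)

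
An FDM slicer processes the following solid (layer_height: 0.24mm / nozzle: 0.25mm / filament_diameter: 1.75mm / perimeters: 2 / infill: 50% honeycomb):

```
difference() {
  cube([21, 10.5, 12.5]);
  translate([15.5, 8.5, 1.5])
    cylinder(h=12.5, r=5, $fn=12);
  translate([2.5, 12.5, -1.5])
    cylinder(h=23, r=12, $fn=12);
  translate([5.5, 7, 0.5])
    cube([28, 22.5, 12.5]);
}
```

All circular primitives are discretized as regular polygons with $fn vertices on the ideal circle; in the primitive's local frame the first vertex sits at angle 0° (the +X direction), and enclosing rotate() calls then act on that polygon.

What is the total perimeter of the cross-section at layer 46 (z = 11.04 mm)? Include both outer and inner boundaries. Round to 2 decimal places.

54.04 mm

At z = 11.04 mm: the 21×10.5 cube contributes its full rectangle (perimeter 63.00 mm); the cylinder at (15.5, 8.5): section is a regular 12-gon, circumradius r=5 (perimeter = 2·12·5.000·sin(180°/12) = 31.06 mm); the r=12 cylinder at (2.5, 12.5) gives a regular 12-gon of circumradius 12 (constant along its height) (perimeter = 2·12·12.000·sin(180°/12) = 74.54 mm); the cube at (5.5, 7) (footprint 28×22.5) is included at this height (perimeter 101.00 mm); Subtracting the remaining from the first: starting from the 21×10.5 cube, the r=5 cylinder at (15.5, 8.5) partially overlaps it — only the 56.43 mm² overlap (of its 75.00 mm²) is removed, clipping the outline; the r=12 cylinder at (2.5, 12.5) partially overlaps it — only the 96.91 mm² overlap (of its 432.00 mm²) is removed, clipping the outline; the 28×22.5 cube at (5.5, 7) partially overlaps it — only the 2.59 mm² overlap (of its 630.00 mm²) is removed, clipping the outline — boundary = 54.04 mm. Overall, the cross-section is a single solid region. Total boundary length (outer) = 54.04 mm.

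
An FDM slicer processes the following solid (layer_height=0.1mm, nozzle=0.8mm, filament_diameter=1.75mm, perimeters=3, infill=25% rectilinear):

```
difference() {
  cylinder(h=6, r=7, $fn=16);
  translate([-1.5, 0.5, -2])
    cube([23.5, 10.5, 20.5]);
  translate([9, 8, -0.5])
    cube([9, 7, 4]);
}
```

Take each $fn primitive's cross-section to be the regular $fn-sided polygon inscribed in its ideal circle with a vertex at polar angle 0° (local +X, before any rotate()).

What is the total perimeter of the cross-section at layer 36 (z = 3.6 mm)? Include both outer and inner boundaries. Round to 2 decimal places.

At z = 3.6 mm: the cylinder: section is a regular 16-gon, circumradius r=7 (perimeter = 2·16·7.000·sin(180°/16) = 43.70 mm); the cube at (-1.5, 0.5) is present — its section is the full 23.5×10.5 rectangle (perimeter 68.00 mm); the cube at (9, 8) is absent (z outside [-0.5, 3.5]); Taking the first minus the rest: starting from the r=7 cylinder, the 23.5×10.5 cube at (-1.5, 0.5) partially overlaps it — only the 43.55 mm² overlap (of its 246.75 mm²) is removed, clipping the outline — boundary = 46.36 mm. Overall, the cross-section is a single solid region. Total boundary length (outer) = 46.36 mm.

46.36 mm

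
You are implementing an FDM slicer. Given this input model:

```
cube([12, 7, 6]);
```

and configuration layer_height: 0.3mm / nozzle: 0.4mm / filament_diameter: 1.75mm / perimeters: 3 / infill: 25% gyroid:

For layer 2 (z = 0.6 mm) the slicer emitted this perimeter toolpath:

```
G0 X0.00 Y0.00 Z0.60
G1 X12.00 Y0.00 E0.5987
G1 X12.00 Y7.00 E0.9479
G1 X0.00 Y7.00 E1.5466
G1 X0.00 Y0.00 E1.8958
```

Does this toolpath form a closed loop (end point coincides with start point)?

Start point (G0): (0.00, 0.00). End point (last G1): the path returns to the start — closed.

yes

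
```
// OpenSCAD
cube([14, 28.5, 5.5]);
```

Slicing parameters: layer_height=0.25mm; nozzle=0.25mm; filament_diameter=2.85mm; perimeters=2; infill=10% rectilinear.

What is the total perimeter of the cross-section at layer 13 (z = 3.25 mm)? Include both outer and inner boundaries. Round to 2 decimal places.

85.00 mm

At z = 3.25 mm: the cube is present — its section is the full 14×28.5 rectangle (perimeter 85.00 mm). Overall, the cross-section is a single solid region. Total boundary length (outer) = 85.00 mm.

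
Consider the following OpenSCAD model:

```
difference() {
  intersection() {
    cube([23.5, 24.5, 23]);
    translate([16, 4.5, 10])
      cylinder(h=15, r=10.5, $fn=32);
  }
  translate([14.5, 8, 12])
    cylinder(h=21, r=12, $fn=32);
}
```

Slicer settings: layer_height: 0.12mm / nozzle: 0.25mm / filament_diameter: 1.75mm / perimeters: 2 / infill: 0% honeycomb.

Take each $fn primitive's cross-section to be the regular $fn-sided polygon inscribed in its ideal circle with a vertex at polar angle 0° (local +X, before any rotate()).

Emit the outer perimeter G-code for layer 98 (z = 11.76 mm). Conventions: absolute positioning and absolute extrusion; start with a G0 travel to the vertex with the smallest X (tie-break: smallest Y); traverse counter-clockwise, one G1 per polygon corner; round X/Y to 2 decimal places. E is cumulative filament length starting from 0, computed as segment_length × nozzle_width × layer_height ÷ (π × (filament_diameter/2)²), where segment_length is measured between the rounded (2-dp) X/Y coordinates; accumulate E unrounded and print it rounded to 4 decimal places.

G0 X5.50 Y4.50 Z11.76
G1 X5.70 Y2.45 E0.0257
G1 X6.30 Y0.48 E0.0514
G1 X6.56 Y0.00 E0.0582
G1 X23.50 Y0.00 E0.2695
G1 X23.50 Y11.83 E0.4170
G1 X23.42 Y11.92 E0.4185
G1 X21.83 Y13.23 E0.4442
G1 X20.02 Y14.20 E0.4698
G1 X18.05 Y14.80 E0.4955
G1 X16.00 Y15.00 E0.5212
G1 X13.95 Y14.80 E0.5469
G1 X11.98 Y14.20 E0.5726
G1 X10.17 Y13.23 E0.5982
G1 X8.58 Y11.92 E0.6239
G1 X7.27 Y10.33 E0.6496
G1 X6.30 Y8.52 E0.6752
G1 X5.70 Y6.55 E0.7009
G1 X5.50 Y4.50 E0.7266

At z = 11.76 mm: the 23.5×24.5 cube contributes its full rectangle; the r=10.5 cylinder at (16, 4.5) gives a regular 32-gon of circumradius 10.5 (constant along its height); Keeping only the common overlap: the r=10.5 cylinder at (16, 4.5) partially overlaps the 23.5×24.5 cube; clipping to the common part keeps 236.53 mm² — 1 connected region; the cylinder at (14.5, 8) is absent (z outside [12, 33]); Taking the first minus the rest: none of the subtracted shapes is present at this height, so that combined region is unchanged — 1 connected region. The outline is a single polygon with 18 vertices. Extrusion per mm of travel: 0.25 × 0.12 / (π × 0.875²) = 0.012473. Accumulating E over each segment gives final E = 0.7266.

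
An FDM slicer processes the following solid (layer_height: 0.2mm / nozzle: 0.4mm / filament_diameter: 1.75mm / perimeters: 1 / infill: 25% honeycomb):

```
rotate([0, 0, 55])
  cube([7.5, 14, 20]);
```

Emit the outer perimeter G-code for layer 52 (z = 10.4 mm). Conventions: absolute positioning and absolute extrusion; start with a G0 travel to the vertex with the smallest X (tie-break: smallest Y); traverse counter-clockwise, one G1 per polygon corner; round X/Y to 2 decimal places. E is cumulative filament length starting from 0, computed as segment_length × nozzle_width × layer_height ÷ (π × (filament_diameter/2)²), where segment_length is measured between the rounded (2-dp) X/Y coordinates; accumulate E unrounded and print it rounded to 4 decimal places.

At z = 10.4 mm: the cube is present — its section is the full 7.5×14 rectangle; (rotated 55° about Z; rotation is an isometry so areas/perimeters/island counts are preserved). The outline is a single polygon with 4 vertices. Extrusion per mm of travel: 0.4 × 0.2 / (π × 0.875²) = 0.033260. Accumulating E over each segment gives final E = 1.4300.

G0 X-11.47 Y8.03 Z10.40
G1 X0.00 Y0.00 E0.4657
G1 X4.30 Y6.14 E0.7150
G1 X-7.17 Y14.17 E1.1807
G1 X-11.47 Y8.03 E1.4300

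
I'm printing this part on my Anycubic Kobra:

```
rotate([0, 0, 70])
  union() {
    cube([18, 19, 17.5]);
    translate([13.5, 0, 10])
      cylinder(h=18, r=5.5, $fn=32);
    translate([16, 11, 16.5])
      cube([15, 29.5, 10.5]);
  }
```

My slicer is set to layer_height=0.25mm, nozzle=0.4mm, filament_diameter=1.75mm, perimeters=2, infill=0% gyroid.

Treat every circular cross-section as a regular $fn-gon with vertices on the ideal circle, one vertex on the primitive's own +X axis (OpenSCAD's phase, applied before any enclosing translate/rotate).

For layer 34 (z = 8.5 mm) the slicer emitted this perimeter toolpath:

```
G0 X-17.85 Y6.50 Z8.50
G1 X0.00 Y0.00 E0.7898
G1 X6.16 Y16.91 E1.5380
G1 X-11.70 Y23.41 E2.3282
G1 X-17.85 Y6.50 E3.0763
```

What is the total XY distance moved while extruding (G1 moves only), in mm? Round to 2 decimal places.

Sum the Euclidean lengths of each G1 segment: total = 73.99 mm.

73.99 mm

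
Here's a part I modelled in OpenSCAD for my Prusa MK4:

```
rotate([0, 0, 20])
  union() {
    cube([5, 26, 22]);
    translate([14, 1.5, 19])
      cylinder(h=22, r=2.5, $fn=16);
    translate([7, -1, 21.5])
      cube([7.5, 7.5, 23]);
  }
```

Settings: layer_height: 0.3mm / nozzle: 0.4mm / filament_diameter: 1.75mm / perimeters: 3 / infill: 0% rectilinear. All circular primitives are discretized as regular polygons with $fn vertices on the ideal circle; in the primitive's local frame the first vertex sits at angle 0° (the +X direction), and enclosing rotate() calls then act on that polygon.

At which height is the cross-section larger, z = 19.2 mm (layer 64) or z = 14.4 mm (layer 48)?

Layer 64 (z = 19.2): the cube is present — its section is the full 5×26 rectangle (area 130.00 mm²); the cylinder at (14, 1.5): section is a regular 16-gon, circumradius r=2.5 (area = (16/2)·2.500²·sin(360°/16) = 19.13 mm²); the cube at (7, -1) is not intersected at this z (z outside [21.5, 44.5]); Merging all regions: the 2 present regions are separate (no shared area or edge), so areas and boundary lengths simply add and each stays a separate island — area = 149.13 mm²; (whole slice rotated 20° about Z — lengths, areas and connectivity unchanged). So its area = 149.13 mm². Layer 48 (z = 14.4): the 5×26 cube contributes its full rectangle (area 130.00 mm²); the cylinder at (14, 1.5) is absent (z outside [19, 41]); the cube at (7, -1) does not reach this height (z outside [21.5, 44.5]); Combining (union): only the 5×26 cube is present, so the union is just that shape — area = 130.00 mm²; (rotated 20° about Z; rotation is an isometry so areas/perimeters/island counts are preserved). So its area = 130.00 mm². Layer 64 is larger (149.13 vs 130.00 mm²).

layer 64 (z = 19.2 mm)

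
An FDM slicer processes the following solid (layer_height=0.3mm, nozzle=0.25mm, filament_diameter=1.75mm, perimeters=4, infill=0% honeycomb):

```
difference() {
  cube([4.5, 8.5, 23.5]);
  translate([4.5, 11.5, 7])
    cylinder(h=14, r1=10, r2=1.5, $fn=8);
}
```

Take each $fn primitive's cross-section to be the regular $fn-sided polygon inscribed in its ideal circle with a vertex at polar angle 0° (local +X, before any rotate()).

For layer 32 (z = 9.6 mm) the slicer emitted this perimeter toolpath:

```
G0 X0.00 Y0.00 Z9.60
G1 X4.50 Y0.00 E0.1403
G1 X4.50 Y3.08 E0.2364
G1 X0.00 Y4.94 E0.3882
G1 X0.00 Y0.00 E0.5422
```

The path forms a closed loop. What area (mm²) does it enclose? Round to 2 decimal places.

18.05 mm²

Apply the shoelace formula to the sequence of (X, Y) vertices; enclosed area = 18.05 mm².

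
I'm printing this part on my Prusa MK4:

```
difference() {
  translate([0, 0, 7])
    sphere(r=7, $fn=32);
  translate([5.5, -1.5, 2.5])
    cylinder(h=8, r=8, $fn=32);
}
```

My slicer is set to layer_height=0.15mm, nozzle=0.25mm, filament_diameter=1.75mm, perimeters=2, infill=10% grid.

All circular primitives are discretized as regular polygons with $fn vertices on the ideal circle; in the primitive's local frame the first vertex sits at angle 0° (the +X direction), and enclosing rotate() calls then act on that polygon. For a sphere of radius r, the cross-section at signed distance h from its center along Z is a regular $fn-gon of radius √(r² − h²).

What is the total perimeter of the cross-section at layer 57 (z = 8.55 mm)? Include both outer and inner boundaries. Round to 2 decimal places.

39.94 mm

At z = 8.55 mm: the r=7 sphere slices to a regular 32-gon of circumradius 6.826 (√(r²−h²) with h=1.55 from center) (perimeter = 2·32·6.826·sin(180°/32) = 42.82 mm); the r=8 cylinder at (5.5, -1.5) contributes a regular 32-gon of circumradius 8 (perimeter = 2·32·8.000·sin(180°/32) = 50.18 mm); Subtracting the remaining from the first: starting from the r=7 sphere, the r=8 cylinder at (5.5, -1.5) partially overlaps it — only the 88.59 mm² overlap (of its 199.77 mm²) is removed, clipping the outline — boundary = 39.94 mm. Overall, the cross-section is a single solid region. Total boundary length (outer) = 39.94 mm.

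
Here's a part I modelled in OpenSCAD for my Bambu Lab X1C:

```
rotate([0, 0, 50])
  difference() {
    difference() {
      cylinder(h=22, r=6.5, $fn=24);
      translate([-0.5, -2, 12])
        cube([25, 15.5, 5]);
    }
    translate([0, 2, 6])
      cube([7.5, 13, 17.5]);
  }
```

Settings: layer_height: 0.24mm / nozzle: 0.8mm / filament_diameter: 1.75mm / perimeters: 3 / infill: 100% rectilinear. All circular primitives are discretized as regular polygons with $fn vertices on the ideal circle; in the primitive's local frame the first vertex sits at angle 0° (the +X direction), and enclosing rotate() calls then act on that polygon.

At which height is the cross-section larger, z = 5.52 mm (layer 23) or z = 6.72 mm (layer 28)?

layer 23 (z = 5.52 mm)

Layer 23 (z = 5.52): the r=6.5 cylinder gives a regular 24-gon of circumradius 6.5 (constant along its height) (area = (24/2)·6.500²·sin(360°/24) = 131.22 mm²); the cube at (-0.5, -2) is not intersected at this z (z outside [12, 17]); Taking the first minus the rest: none of the subtracted shapes is present at this height, so the r=6.5 cylinder is unchanged — area = 131.22 mm²; the cube at (0, 2) is absent (z outside [6, 23.5]); After the difference (first − rest): none of the subtracted shapes is present at this height, so that combined region is unchanged — area = 131.22 mm²; (rotated 50° about Z; rotation is an isometry so areas/perimeters/island counts are preserved). So its area = 131.22 mm². Layer 28 (z = 6.72): the cylinder: section is a regular 24-gon, circumradius r=6.5 (area = (24/2)·6.500²·sin(360°/24) = 131.22 mm²); the cube at (-0.5, -2) does not reach this height (z outside [12, 17]); Taking the first minus the rest: none of the subtracted shapes is present at this height, so the r=6.5 cylinder is unchanged — area = 131.22 mm²; the cube at (0, 2) (footprint 7.5×13) is included at this height (area 97.50 mm²); Subtracting the remaining from the first: starting from that combined region (131.22 mm²), the 7.5×13 cube at (0, 2) partially overlaps it — only the 20.08 mm² overlap (of its 97.50 mm²) is removed, clipping the outline — area = 111.14 mm²; (whole slice rotated 50° about Z — lengths, areas and connectivity unchanged). So its area = 111.14 mm². Layer 23 is larger (131.22 vs 111.14 mm²).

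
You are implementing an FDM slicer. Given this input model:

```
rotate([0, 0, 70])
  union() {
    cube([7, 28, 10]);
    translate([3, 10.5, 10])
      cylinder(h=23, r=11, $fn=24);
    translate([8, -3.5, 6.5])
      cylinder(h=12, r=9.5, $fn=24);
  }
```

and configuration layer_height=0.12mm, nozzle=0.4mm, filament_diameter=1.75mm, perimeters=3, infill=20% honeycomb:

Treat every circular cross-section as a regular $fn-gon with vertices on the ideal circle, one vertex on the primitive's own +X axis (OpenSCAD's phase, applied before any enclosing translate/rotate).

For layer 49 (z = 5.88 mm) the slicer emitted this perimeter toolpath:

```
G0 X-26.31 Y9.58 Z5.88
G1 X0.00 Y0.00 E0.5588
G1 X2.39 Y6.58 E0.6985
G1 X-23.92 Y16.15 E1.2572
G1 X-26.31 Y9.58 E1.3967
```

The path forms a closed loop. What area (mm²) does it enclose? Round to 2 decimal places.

Apply the shoelace formula to the sequence of (X, Y) vertices; enclosed area = 195.87 mm².

195.87 mm²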